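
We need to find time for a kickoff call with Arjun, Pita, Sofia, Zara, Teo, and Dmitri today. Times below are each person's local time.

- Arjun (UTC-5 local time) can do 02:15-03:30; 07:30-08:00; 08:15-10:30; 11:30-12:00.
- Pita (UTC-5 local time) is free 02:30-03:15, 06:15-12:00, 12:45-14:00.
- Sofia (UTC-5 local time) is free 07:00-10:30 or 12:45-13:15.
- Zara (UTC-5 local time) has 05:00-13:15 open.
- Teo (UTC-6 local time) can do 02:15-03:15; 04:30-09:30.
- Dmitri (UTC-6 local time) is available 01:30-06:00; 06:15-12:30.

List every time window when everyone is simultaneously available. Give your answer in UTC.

Arjun in UTC: 07:15-08:30, 12:30-13:00, 13:15-15:30, 16:30-17:00 (add 5h to convert from UTC-5).
Pita in UTC: 07:30-08:15, 11:15-17:00, 17:45-19:00 (add 5h to convert from UTC-5).
Sofia in UTC: 12:00-15:30, 17:45-18:15 (add 5h to convert from UTC-5).
Zara in UTC: 10:00-18:15 (add 5h to convert from UTC-5).
Teo in UTC: 08:15-09:15, 10:30-15:30 (add 6h to convert from UTC-6).
Dmitri in UTC: 07:30-12:00, 12:15-18:30 (add 6h to convert from UTC-6).
Arjun ∩ Pita: 07:30-08:15, 12:30-13:00, 13:15-15:30, 16:30-17:00.
Arjun ∩ Pita ∩ Sofia: 12:30-13:00, 13:15-15:30.
Arjun ∩ Pita ∩ Sofia ∩ Zara: 12:30-13:00, 13:15-15:30.
Arjun ∩ Pita ∩ Sofia ∩ Zara ∩ Teo: 12:30-13:00, 13:15-15:30.
Arjun ∩ Pita ∩ Sofia ∩ Zara ∩ Teo ∩ Dmitri: 12:30-13:00, 13:15-15:30.

12:30-13:00, 13:15-15:30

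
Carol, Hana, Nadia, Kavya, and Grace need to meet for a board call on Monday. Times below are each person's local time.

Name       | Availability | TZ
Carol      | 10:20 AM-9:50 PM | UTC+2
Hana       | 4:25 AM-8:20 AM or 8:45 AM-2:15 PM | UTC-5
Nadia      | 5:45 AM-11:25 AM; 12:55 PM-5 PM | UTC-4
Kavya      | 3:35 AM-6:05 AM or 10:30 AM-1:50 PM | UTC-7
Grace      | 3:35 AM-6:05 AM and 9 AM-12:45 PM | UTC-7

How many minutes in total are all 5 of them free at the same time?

Carol in UTC: 08:20-19:50 (subtract 2h to convert from UTC+2).
Hana in UTC: 09:25-13:20, 13:45-19:15 (add 5h to convert from UTC-5).
Nadia in UTC: 09:45-15:25, 16:55-21:00 (add 4h to convert from UTC-4).
Kavya in UTC: 10:35-13:05, 17:30-20:50 (add 7h to convert from UTC-7).
Grace in UTC: 10:35-13:05, 16:00-19:45 (add 7h to convert from UTC-7).
Carol ∩ Hana: 09:25-13:20, 13:45-19:15.
Carol ∩ Hana ∩ Nadia: 09:45-13:20, 13:45-15:25, 16:55-19:15.
Carol ∩ Hana ∩ Nadia ∩ Kavya: 10:35-13:05, 17:30-19:15.
Carol ∩ Hana ∩ Nadia ∩ Kavya ∩ Grace: 10:35-13:05, 17:30-19:15.
Summing the common windows: 150 + 105 = 255 minutes.

255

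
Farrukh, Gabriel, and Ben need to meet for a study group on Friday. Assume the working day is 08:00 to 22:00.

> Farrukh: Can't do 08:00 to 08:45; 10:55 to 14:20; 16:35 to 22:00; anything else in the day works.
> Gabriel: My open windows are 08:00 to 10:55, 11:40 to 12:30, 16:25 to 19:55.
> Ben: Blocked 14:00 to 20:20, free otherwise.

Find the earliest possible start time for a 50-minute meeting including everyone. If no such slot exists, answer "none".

08:45

Farrukh free: 08:45-10:55, 14:20-16:35 (invert busy blocks within the working day).
Gabriel free: 08:00-10:55, 11:40-12:30, 16:25-19:55.
Ben free: 08:00-14:00, 20:20-22:00 (invert busy blocks within the working day).
Farrukh ∩ Gabriel: 08:45-10:55, 16:25-16:35.
Farrukh ∩ Gabriel ∩ Ben: 08:45-10:55.
The first common window of at least 50 minutes is 08:45-10:55, so the earliest start is 08:45.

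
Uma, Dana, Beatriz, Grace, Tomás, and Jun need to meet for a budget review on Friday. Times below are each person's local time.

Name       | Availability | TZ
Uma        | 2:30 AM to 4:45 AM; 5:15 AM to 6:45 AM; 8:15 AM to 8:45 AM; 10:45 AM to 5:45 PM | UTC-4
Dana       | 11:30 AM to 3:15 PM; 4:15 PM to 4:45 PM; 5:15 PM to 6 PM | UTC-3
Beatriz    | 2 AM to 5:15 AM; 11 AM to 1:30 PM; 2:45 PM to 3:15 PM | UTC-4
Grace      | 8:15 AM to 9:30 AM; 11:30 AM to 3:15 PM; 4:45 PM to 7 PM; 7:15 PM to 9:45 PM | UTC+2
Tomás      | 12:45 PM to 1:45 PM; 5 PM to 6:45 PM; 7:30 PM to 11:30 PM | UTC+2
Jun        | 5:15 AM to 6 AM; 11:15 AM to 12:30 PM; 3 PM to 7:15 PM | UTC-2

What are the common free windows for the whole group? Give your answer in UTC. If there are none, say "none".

none

Uma in UTC: 06:30-08:45, 09:15-10:45, 12:15-12:45, 14:45-21:45 (add 4h to convert from UTC-4).
Dana in UTC: 14:30-18:15, 19:15-19:45, 20:15-21:00 (add 3h to convert from UTC-3).
Beatriz in UTC: 06:00-09:15, 15:00-17:30, 18:45-19:15 (add 4h to convert from UTC-4).
Grace in UTC: 06:15-07:30, 09:30-13:15, 14:45-17:00, 17:15-19:45 (subtract 2h to convert from UTC+2).
Tomás in UTC: 10:45-11:45, 15:00-16:45, 17:30-21:30 (subtract 2h to convert from UTC+2).
Jun in UTC: 07:15-08:00, 13:15-14:30, 17:00-21:15 (add 2h to convert from UTC-2).
Uma ∩ Dana: 14:45-18:15, 19:15-19:45, 20:15-21:00.
Uma ∩ Dana ∩ Beatriz: 15:00-17:30.
Uma ∩ Dana ∩ Beatriz ∩ Grace: 15:00-17:00, 17:15-17:30.
Uma ∩ Dana ∩ Beatriz ∩ Grace ∩ Tomás: 15:00-16:45.
Uma ∩ Dana ∩ Beatriz ∩ Grace ∩ Tomás ∩ Jun: ∅.
There is no time when everyone is free.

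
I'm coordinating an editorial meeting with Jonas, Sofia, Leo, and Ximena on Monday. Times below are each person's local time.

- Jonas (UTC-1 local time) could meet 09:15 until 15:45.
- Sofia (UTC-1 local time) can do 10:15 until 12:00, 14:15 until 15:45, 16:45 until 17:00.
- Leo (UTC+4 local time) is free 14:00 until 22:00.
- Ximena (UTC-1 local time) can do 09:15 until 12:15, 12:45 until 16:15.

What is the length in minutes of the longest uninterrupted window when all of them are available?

105

Jonas in UTC: 10:15-16:45 (add 1h to convert from UTC-1).
Sofia in UTC: 11:15-13:00, 15:15-16:45, 17:45-18:00 (add 1h to convert from UTC-1).
Leo in UTC: 10:00-18:00 (subtract 4h to convert from UTC+4).
Ximena in UTC: 10:15-13:15, 13:45-17:15 (add 1h to convert from UTC-1).
Jonas ∩ Sofia: 11:15-13:00, 15:15-16:45.
Jonas ∩ Sofia ∩ Leo: 11:15-13:00, 15:15-16:45.
Jonas ∩ Sofia ∩ Leo ∩ Ximena: 11:15-13:00, 15:15-16:45.
Those are the intersection windows.
The longest is 11:15-13:00 at 105 minutes.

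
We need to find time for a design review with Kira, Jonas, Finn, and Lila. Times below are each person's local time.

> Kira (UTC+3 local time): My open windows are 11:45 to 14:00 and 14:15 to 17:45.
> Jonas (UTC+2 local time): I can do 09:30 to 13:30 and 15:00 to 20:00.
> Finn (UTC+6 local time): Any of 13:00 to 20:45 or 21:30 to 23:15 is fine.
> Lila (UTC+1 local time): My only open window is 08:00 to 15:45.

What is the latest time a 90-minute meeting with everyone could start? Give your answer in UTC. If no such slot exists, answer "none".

Kira in UTC: 08:45-11:00, 11:15-14:45 (subtract 3h to convert from UTC+3).
Jonas in UTC: 07:30-11:30, 13:00-18:00 (subtract 2h to convert from UTC+2).
Finn in UTC: 07:00-14:45, 15:30-17:15 (subtract 6h to convert from UTC+6).
Lila in UTC: 07:00-14:45 (subtract 1h to convert from UTC+1).
Kira ∩ Jonas: 08:45-11:00, 11:15-11:30, 13:00-14:45.
Kira ∩ Jonas ∩ Finn: 08:45-11:00, 11:15-11:30, 13:00-14:45.
Kira ∩ Jonas ∩ Finn ∩ Lila: 08:45-11:00, 11:15-11:30, 13:00-14:45.
The last common window of at least 90 minutes is 13:00-14:45; a 90-minute meeting can start as late as 13:15 and still end by 14:45.

13:15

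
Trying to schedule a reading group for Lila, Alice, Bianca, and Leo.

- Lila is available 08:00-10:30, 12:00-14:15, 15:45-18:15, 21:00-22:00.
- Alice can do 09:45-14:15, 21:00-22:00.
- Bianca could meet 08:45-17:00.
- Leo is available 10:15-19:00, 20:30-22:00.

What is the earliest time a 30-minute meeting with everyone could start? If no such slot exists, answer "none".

12:00

Lila ∩ Alice: 09:45-10:30, 12:00-14:15, 21:00-22:00.
Lila ∩ Alice ∩ Bianca: 09:45-10:30, 12:00-14:15.
Lila ∩ Alice ∩ Bianca ∩ Leo: 10:15-10:30, 12:00-14:15.
The first common window of at least 30 minutes is 12:00-14:15, so the earliest start is 12:00.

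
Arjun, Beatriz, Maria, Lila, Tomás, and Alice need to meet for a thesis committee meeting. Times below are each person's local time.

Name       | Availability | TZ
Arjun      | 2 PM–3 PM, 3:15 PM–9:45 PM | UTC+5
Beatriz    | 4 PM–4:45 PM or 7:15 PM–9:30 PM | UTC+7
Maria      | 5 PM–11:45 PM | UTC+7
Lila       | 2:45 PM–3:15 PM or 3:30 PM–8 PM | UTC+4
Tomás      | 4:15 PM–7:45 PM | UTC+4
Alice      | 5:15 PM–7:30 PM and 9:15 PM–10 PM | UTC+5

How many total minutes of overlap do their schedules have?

Arjun in UTC: 09:00-10:00, 10:15-16:45 (subtract 5h to convert from UTC+5).
Beatriz in UTC: 09:00-09:45, 12:15-14:30 (subtract 7h to convert from UTC+7).
Maria in UTC: 10:00-16:45 (subtract 7h to convert from UTC+7).
Lila in UTC: 10:45-11:15, 11:30-16:00 (subtract 4h to convert from UTC+4).
Tomás in UTC: 12:15-15:45 (subtract 4h to convert from UTC+4).
Alice in UTC: 12:15-14:30, 16:15-17:00 (subtract 5h to convert from UTC+5).
Arjun ∩ Beatriz: 09:00-09:45, 12:15-14:30.
Arjun ∩ Beatriz ∩ Maria: 12:15-14:30.
Arjun ∩ Beatriz ∩ Maria ∩ Lila: 12:15-14:30.
Arjun ∩ Beatriz ∩ Maria ∩ Lila ∩ Tomás: 12:15-14:30.
Arjun ∩ Beatriz ∩ Maria ∩ Lila ∩ Tomás ∩ Alice: 12:15-14:30.
So the common availability across everyone is 12:15-14:30.
That's a single block of 135 minutes.

135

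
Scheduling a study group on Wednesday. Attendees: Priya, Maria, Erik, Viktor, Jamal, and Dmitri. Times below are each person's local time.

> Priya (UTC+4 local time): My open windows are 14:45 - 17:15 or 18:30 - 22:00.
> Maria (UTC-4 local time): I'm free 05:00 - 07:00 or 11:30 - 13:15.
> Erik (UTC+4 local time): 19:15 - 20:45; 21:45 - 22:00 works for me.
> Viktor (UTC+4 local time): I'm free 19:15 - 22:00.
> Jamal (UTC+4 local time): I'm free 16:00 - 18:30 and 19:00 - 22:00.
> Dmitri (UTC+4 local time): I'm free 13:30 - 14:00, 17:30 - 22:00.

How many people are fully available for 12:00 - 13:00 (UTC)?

2

Priya in UTC: 10:45-13:15, 14:30-18:00 (subtract 4h to convert from UTC+4).
Maria in UTC: 09:00-11:00, 15:30-17:15 (add 4h to convert from UTC-4).
Erik in UTC: 15:15-16:45, 17:45-18:00 (subtract 4h to convert from UTC+4).
Viktor in UTC: 15:15-18:00 (subtract 4h to convert from UTC+4).
Jamal in UTC: 12:00-14:30, 15:00-18:00 (subtract 4h to convert from UTC+4).
Dmitri in UTC: 09:30-10:00, 13:30-18:00 (subtract 4h to convert from UTC+4).
Priya and Jamal can make the full 12:00-13:00 slot — that's 2.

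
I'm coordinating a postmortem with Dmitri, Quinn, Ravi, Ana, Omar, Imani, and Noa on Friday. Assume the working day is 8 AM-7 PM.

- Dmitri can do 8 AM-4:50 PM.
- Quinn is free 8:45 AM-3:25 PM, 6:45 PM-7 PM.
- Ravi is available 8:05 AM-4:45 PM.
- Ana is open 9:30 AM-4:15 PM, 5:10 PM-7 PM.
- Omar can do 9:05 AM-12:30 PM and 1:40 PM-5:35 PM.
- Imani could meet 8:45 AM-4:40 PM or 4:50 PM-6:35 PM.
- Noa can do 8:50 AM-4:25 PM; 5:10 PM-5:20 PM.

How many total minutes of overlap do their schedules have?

Dmitri ∩ Quinn: 08:45-15:25.
Dmitri ∩ Quinn ∩ Ravi: 08:45-15:25.
Dmitri ∩ Quinn ∩ Ravi ∩ Ana: 09:30-15:25.
Dmitri ∩ Quinn ∩ Ravi ∩ Ana ∩ Omar: 09:30-12:30, 13:40-15:25.
Dmitri ∩ Quinn ∩ Ravi ∩ Ana ∩ Omar ∩ Imani: 09:30-12:30, 13:40-15:25.
Dmitri ∩ Quinn ∩ Ravi ∩ Ana ∩ Omar ∩ Imani ∩ Noa: 09:30-12:30, 13:40-15:25.
Summing the common windows: 180 + 105 = 285 minutes.

285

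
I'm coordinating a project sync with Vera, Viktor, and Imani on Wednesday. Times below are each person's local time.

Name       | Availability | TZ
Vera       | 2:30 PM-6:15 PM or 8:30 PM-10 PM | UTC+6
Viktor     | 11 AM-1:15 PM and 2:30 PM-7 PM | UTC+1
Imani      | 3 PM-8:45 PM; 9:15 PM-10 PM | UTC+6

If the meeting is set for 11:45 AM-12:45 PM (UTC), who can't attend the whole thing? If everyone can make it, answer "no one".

Vera, Viktor

Vera in UTC: 08:30-12:15, 14:30-16:00 (subtract 6h to convert from UTC+6).
Viktor in UTC: 10:00-12:15, 13:30-18:00 (subtract 1h to convert from UTC+1).
Imani in UTC: 09:00-14:45, 15:15-16:00 (subtract 6h to convert from UTC+6).
Vera: not fully free for 11:45-12:45. Viktor: not fully free for 11:45-12:45. Imani: free for 11:45-12:45.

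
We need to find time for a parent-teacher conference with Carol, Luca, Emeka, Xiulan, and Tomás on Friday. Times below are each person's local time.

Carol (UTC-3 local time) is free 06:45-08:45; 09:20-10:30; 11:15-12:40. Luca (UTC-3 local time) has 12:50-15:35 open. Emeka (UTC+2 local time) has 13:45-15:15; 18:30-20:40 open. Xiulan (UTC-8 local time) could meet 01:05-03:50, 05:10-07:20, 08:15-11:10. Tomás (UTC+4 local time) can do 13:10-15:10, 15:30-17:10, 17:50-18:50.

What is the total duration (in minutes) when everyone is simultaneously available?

0

Carol in UTC: 09:45-11:45, 12:20-13:30, 14:15-15:40 (add 3h to convert from UTC-3).
Luca in UTC: 15:50-18:35 (add 3h to convert from UTC-3).
Emeka in UTC: 11:45-13:15, 16:30-18:40 (subtract 2h to convert from UTC+2).
Xiulan in UTC: 09:05-11:50, 13:10-15:20, 16:15-19:10 (add 8h to convert from UTC-8).
Tomás in UTC: 09:10-11:10, 11:30-13:10, 13:50-14:50 (subtract 4h to convert from UTC+4).
Carol ∩ Luca: ∅.
Carol ∩ Luca ∩ Emeka: ∅.
Carol ∩ Luca ∩ Emeka ∩ Xiulan: ∅.
Carol ∩ Luca ∩ Emeka ∩ Xiulan ∩ Tomás: ∅.
There is no time when everyone is free.
There is no common window, so the total is 0 minutes.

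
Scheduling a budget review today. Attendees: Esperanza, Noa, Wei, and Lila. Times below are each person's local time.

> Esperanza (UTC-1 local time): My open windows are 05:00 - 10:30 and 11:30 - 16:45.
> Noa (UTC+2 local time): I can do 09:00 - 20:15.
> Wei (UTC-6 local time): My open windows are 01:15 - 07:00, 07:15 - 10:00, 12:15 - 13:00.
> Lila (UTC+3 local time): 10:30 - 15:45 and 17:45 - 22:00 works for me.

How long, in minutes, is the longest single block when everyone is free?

240

Esperanza in UTC: 06:00-11:30, 12:30-17:45 (add 1h to convert from UTC-1).
Noa in UTC: 07:00-18:15 (subtract 2h to convert from UTC+2).
Wei in UTC: 07:15-13:00, 13:15-16:00, 18:15-19:00 (add 6h to convert from UTC-6).
Lila in UTC: 07:30-12:45, 14:45-19:00 (subtract 3h to convert from UTC+3).
Esperanza ∩ Noa: 07:00-11:30, 12:30-17:45.
Esperanza ∩ Noa ∩ Wei: 07:15-11:30, 12:30-13:00, 13:15-16:00.
Esperanza ∩ Noa ∩ Wei ∩ Lila: 07:30-11:30, 12:30-12:45, 14:45-16:00.
Those are the intersection windows.
The longest is 07:30-11:30 at 240 minutes.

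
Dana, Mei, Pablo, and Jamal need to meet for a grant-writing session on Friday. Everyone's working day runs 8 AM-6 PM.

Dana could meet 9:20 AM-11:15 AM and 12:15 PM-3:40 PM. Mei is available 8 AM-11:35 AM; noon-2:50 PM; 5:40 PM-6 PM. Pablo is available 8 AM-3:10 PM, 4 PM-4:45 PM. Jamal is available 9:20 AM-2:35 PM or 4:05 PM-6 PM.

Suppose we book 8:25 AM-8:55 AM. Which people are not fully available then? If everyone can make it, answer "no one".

Dana, Jamal

Dana: not fully free for 08:25-08:55. Mei: free for 08:25-08:55. Pablo: free for 08:25-08:55. Jamal: not fully free for 08:25-08:55.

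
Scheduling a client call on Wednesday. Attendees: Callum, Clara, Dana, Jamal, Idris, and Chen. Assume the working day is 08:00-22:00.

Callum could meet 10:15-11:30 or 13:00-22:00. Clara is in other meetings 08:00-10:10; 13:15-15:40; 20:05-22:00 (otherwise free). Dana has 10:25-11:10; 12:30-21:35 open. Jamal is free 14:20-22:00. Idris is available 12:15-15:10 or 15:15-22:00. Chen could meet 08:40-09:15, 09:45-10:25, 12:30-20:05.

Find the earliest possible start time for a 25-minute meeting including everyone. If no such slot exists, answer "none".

Callum free: 10:15-11:30, 13:00-22:00.
Clara free: 10:10-13:15, 15:40-20:05 (invert busy blocks within the working day).
Dana free: 10:25-11:10, 12:30-21:35.
Jamal free: 14:20-22:00.
Idris free: 12:15-15:10, 15:15-22:00.
Chen free: 08:40-09:15, 09:45-10:25, 12:30-20:05.
Callum ∩ Clara: 10:15-11:30, 13:00-13:15, 15:40-20:05.
Callum ∩ Clara ∩ Dana: 10:25-11:10, 13:00-13:15, 15:40-20:05.
Callum ∩ Clara ∩ Dana ∩ Jamal: 15:40-20:05.
Callum ∩ Clara ∩ Dana ∩ Jamal ∩ Idris: 15:40-20:05.
Callum ∩ Clara ∩ Dana ∩ Jamal ∩ Idris ∩ Chen: 15:40-20:05.
Those are the intersection windows.
The first common window of at least 25 minutes is 15:40-20:05, so the earliest start is 15:40.

15:40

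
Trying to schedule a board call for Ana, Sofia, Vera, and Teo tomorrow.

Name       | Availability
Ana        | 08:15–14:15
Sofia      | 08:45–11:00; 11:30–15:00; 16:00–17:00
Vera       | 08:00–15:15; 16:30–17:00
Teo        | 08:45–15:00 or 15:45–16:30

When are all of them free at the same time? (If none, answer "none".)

Ana ∩ Sofia: 08:45-11:00, 11:30-14:15.
Ana ∩ Sofia ∩ Vera: 08:45-11:00, 11:30-14:15.
Ana ∩ Sofia ∩ Vera ∩ Teo: 08:45-11:00, 11:30-14:15.
Those are the intersection windows.

08:45-11:00, 11:30-14:15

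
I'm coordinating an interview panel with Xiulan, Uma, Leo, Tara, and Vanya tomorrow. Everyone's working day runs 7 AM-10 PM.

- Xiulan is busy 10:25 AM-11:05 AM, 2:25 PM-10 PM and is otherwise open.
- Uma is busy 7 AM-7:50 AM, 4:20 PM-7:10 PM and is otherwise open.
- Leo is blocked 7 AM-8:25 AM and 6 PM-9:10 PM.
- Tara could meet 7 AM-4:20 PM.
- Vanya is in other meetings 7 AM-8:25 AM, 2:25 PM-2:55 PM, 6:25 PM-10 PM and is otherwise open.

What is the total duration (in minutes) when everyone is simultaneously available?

Xiulan free: 07:00-10:25, 11:05-14:25 (invert busy blocks within the working day).
Uma free: 07:50-16:20, 19:10-22:00 (invert busy blocks within the working day).
Leo free: 08:25-18:00, 21:10-22:00 (invert busy blocks within the working day).
Tara free: 07:00-16:20.
Vanya free: 08:25-14:25, 14:55-18:25 (invert busy blocks within the working day).
Xiulan ∩ Uma: 07:50-10:25, 11:05-14:25.
Xiulan ∩ Uma ∩ Leo: 08:25-10:25, 11:05-14:25.
Xiulan ∩ Uma ∩ Leo ∩ Tara: 08:25-10:25, 11:05-14:25.
Xiulan ∩ Uma ∩ Leo ∩ Tara ∩ Vanya: 08:25-10:25, 11:05-14:25.
Summing the common windows: 120 + 200 = 320 minutes.

320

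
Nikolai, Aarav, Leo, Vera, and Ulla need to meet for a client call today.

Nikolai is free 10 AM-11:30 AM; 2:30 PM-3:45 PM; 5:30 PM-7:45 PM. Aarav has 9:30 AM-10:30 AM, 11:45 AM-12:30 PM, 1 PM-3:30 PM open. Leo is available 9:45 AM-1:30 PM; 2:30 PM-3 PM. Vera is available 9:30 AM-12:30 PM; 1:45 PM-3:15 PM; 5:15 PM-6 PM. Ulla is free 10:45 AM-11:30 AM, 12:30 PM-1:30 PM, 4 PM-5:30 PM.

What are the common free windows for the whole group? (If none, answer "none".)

none

Nikolai ∩ Aarav: 10:00-10:30, 14:30-15:30.
Nikolai ∩ Aarav ∩ Leo: 10:00-10:30, 14:30-15:00.
Nikolai ∩ Aarav ∩ Leo ∩ Vera: 10:00-10:30, 14:30-15:00.
Nikolai ∩ Aarav ∩ Leo ∩ Vera ∩ Ulla: ∅.
There is no time when everyone is free.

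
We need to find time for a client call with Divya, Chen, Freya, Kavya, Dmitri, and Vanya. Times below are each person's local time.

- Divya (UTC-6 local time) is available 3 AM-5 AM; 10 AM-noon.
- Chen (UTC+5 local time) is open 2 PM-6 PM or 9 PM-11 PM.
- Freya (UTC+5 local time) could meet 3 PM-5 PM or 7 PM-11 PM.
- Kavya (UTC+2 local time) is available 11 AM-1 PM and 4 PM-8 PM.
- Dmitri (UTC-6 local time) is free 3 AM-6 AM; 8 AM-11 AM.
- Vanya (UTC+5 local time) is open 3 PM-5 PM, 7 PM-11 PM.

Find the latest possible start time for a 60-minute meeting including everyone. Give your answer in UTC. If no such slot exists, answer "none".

Divya in UTC: 09:00-11:00, 16:00-18:00 (add 6h to convert from UTC-6).
Chen in UTC: 09:00-13:00, 16:00-18:00 (subtract 5h to convert from UTC+5).
Freya in UTC: 10:00-12:00, 14:00-18:00 (subtract 5h to convert from UTC+5).
Kavya in UTC: 09:00-11:00, 14:00-18:00 (subtract 2h to convert from UTC+2).
Dmitri in UTC: 09:00-12:00, 14:00-17:00 (add 6h to convert from UTC-6).
Vanya in UTC: 10:00-12:00, 14:00-18:00 (subtract 5h to convert from UTC+5).
Divya ∩ Chen: 09:00-11:00, 16:00-18:00.
Divya ∩ Chen ∩ Freya: 10:00-11:00, 16:00-18:00.
Divya ∩ Chen ∩ Freya ∩ Kavya: 10:00-11:00, 16:00-18:00.
Divya ∩ Chen ∩ Freya ∩ Kavya ∩ Dmitri: 10:00-11:00, 16:00-17:00.
Divya ∩ Chen ∩ Freya ∩ Kavya ∩ Dmitri ∩ Vanya: 10:00-11:00, 16:00-17:00.
The last common window of at least 60 minutes is 16:00-17:00; a 60-minute meeting can start as late as 16:00 and still end by 17:00.

16:00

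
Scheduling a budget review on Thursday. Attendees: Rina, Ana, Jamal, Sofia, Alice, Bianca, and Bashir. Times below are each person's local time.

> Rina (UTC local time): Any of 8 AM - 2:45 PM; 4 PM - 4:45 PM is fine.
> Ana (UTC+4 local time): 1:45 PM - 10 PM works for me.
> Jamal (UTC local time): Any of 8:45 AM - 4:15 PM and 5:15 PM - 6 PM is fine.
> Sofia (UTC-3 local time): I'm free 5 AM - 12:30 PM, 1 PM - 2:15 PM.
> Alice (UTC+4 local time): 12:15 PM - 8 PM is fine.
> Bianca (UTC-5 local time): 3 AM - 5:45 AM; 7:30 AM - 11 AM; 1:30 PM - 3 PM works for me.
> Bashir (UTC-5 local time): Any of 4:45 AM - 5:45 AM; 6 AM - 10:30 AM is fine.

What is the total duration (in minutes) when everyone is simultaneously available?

195

Rina in UTC: 08:00-14:45, 16:00-16:45.
Ana in UTC: 09:45-18:00 (subtract 4h to convert from UTC+4).
Jamal in UTC: 08:45-16:15, 17:15-18:00.
Sofia in UTC: 08:00-15:30, 16:00-17:15 (add 3h to convert from UTC-3).
Alice in UTC: 08:15-16:00 (subtract 4h to convert from UTC+4).
Bianca in UTC: 08:00-10:45, 12:30-16:00, 18:30-20:00 (add 5h to convert from UTC-5).
Bashir in UTC: 09:45-10:45, 11:00-15:30 (add 5h to convert from UTC-5).
Rina ∩ Ana: 09:45-14:45, 16:00-16:45.
Rina ∩ Ana ∩ Jamal: 09:45-14:45, 16:00-16:15.
Rina ∩ Ana ∩ Jamal ∩ Sofia: 09:45-14:45, 16:00-16:15.
Rina ∩ Ana ∩ Jamal ∩ Sofia ∩ Alice: 09:45-14:45.
Rina ∩ Ana ∩ Jamal ∩ Sofia ∩ Alice ∩ Bianca: 09:45-10:45, 12:30-14:45.
Rina ∩ Ana ∩ Jamal ∩ Sofia ∩ Alice ∩ Bianca ∩ Bashir: 09:45-10:45, 12:30-14:45.
Summing the common windows: 60 + 135 = 195 minutes.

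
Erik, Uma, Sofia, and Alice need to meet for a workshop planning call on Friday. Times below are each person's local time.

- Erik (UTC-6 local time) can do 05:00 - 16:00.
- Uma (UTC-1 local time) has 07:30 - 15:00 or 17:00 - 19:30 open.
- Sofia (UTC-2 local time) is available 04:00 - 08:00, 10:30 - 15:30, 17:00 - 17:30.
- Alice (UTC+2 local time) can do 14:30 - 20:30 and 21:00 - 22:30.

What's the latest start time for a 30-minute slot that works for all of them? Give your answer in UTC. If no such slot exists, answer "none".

19:00

Erik in UTC: 11:00-22:00 (add 6h to convert from UTC-6).
Uma in UTC: 08:30-16:00, 18:00-20:30 (add 1h to convert from UTC-1).
Sofia in UTC: 06:00-10:00, 12:30-17:30, 19:00-19:30 (add 2h to convert from UTC-2).
Alice in UTC: 12:30-18:30, 19:00-20:30 (subtract 2h to convert from UTC+2).
Erik ∩ Uma: 11:00-16:00, 18:00-20:30.
Erik ∩ Uma ∩ Sofia: 12:30-16:00, 19:00-19:30.
Erik ∩ Uma ∩ Sofia ∩ Alice: 12:30-16:00, 19:00-19:30.
Those are the intersection windows.
The last common window of at least 30 minutes is 19:00-19:30; a 30-minute meeting can start as late as 19:00 and still end by 19:30.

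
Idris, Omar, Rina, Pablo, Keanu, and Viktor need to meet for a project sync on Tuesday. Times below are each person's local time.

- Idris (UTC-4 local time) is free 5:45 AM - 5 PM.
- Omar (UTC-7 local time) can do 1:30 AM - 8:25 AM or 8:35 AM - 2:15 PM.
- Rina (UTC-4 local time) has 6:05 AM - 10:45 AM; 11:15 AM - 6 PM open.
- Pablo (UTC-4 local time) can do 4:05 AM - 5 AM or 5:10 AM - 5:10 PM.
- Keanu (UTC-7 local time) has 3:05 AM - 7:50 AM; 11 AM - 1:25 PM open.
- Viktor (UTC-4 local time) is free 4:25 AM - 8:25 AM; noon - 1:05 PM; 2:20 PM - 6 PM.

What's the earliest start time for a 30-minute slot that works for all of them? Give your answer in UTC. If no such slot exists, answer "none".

10:05

Idris in UTC: 09:45-21:00 (add 4h to convert from UTC-4).
Omar in UTC: 08:30-15:25, 15:35-21:15 (add 7h to convert from UTC-7).
Rina in UTC: 10:05-14:45, 15:15-22:00 (add 4h to convert from UTC-4).
Pablo in UTC: 08:05-09:00, 09:10-21:10 (add 4h to convert from UTC-4).
Keanu in UTC: 10:05-14:50, 18:00-20:25 (add 7h to convert from UTC-7).
Viktor in UTC: 08:25-12:25, 16:00-17:05, 18:20-22:00 (add 4h to convert from UTC-4).
Idris ∩ Omar: 09:45-15:25, 15:35-21:00.
Idris ∩ Omar ∩ Rina: 10:05-14:45, 15:15-15:25, 15:35-21:00.
Idris ∩ Omar ∩ Rina ∩ Pablo: 10:05-14:45, 15:15-15:25, 15:35-21:00.
Idris ∩ Omar ∩ Rina ∩ Pablo ∩ Keanu: 10:05-14:45, 18:00-20:25.
Idris ∩ Omar ∩ Rina ∩ Pablo ∩ Keanu ∩ Viktor: 10:05-12:25, 18:20-20:25.
So the common availability across everyone is 10:05-12:25, 18:20-20:25.
The first common window of at least 30 minutes is 10:05-12:25, so the earliest start is 10:05.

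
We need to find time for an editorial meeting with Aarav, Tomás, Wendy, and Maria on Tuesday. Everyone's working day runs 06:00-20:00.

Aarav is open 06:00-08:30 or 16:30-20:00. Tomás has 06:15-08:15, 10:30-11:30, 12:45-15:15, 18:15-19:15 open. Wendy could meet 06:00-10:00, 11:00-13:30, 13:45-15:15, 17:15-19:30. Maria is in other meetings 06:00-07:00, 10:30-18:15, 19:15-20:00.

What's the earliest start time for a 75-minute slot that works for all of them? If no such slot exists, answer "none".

07:00

Aarav free: 06:00-08:30, 16:30-20:00.
Tomás free: 06:15-08:15, 10:30-11:30, 12:45-15:15, 18:15-19:15.
Wendy free: 06:00-10:00, 11:00-13:30, 13:45-15:15, 17:15-19:30.
Maria free: 07:00-10:30, 18:15-19:15 (invert busy blocks within the working day).
Aarav ∩ Tomás: 06:15-08:15, 18:15-19:15.
Aarav ∩ Tomás ∩ Wendy: 06:15-08:15, 18:15-19:15.
Aarav ∩ Tomás ∩ Wendy ∩ Maria: 07:00-08:15, 18:15-19:15.
Those are the intersection windows.
The first common window of at least 75 minutes is 07:00-08:15, so the earliest start is 07:00.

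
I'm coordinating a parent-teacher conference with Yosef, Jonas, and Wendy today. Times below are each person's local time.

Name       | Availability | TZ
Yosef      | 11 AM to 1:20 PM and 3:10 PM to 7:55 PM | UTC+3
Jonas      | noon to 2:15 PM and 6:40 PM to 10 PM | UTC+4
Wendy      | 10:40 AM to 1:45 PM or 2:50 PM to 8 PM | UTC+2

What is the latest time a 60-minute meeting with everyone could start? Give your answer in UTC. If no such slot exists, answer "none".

Yosef in UTC: 08:00-10:20, 12:10-16:55 (subtract 3h to convert from UTC+3).
Jonas in UTC: 08:00-10:15, 14:40-18:00 (subtract 4h to convert from UTC+4).
Wendy in UTC: 08:40-11:45, 12:50-18:00 (subtract 2h to convert from UTC+2).
Yosef ∩ Jonas: 08:00-10:15, 14:40-16:55.
Yosef ∩ Jonas ∩ Wendy: 08:40-10:15, 14:40-16:55.
The last common window of at least 60 minutes is 14:40-16:55; a 60-minute meeting can start as late as 15:55 and still end by 16:55.

15:55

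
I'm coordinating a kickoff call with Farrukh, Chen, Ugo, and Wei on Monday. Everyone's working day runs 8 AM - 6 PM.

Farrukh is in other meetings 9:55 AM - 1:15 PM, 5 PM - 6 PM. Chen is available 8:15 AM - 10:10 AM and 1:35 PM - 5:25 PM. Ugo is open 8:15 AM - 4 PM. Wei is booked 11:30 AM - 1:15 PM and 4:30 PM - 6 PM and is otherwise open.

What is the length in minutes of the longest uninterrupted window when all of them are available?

145

Farrukh free: 08:00-09:55, 13:15-17:00 (invert busy blocks within the working day).
Chen free: 08:15-10:10, 13:35-17:25.
Ugo free: 08:15-16:00.
Wei free: 08:00-11:30, 13:15-16:30 (invert busy blocks within the working day).
Farrukh ∩ Chen: 08:15-09:55, 13:35-17:00.
Farrukh ∩ Chen ∩ Ugo: 08:15-09:55, 13:35-16:00.
Farrukh ∩ Chen ∩ Ugo ∩ Wei: 08:15-09:55, 13:35-16:00.
The longest is 13:35-16:00 at 145 minutes.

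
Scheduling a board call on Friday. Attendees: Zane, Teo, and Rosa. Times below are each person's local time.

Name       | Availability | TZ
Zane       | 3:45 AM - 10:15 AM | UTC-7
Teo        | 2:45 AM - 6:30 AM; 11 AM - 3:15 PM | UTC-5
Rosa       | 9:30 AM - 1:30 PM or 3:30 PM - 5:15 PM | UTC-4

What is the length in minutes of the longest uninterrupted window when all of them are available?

75

Zane in UTC: 10:45-17:15 (add 7h to convert from UTC-7).
Teo in UTC: 07:45-11:30, 16:00-20:15 (add 5h to convert from UTC-5).
Rosa in UTC: 13:30-17:30, 19:30-21:15 (add 4h to convert from UTC-4).
Zane ∩ Teo: 10:45-11:30, 16:00-17:15.
Zane ∩ Teo ∩ Rosa: 16:00-17:15.
Those are the intersection windows.
The longest is 16:00-17:15 at 75 minutes.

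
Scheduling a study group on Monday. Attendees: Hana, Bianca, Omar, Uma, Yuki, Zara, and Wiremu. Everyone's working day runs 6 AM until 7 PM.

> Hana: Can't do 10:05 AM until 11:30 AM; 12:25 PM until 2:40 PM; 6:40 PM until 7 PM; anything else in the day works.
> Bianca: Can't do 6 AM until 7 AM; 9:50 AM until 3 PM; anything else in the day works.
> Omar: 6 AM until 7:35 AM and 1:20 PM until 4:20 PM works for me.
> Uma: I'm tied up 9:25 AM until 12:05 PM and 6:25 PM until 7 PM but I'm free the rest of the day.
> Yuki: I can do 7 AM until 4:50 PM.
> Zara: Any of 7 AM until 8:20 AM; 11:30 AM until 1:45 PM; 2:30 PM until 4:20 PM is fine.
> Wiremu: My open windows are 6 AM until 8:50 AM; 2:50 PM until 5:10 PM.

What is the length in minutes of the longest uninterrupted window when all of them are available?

Hana free: 06:00-10:05, 11:30-12:25, 14:40-18:40 (invert busy blocks within the working day).
Bianca free: 07:00-09:50, 15:00-19:00 (invert busy blocks within the working day).
Omar free: 06:00-07:35, 13:20-16:20.
Uma free: 06:00-09:25, 12:05-18:25 (invert busy blocks within the working day).
Yuki free: 07:00-16:50.
Zara free: 07:00-08:20, 11:30-13:45, 14:30-16:20.
Wiremu free: 06:00-08:50, 14:50-17:10.
Hana ∩ Bianca: 07:00-09:50, 15:00-18:40.
Hana ∩ Bianca ∩ Omar: 07:00-07:35, 15:00-16:20.
Hana ∩ Bianca ∩ Omar ∩ Uma: 07:00-07:35, 15:00-16:20.
Hana ∩ Bianca ∩ Omar ∩ Uma ∩ Yuki: 07:00-07:35, 15:00-16:20.
Hana ∩ Bianca ∩ Omar ∩ Uma ∩ Yuki ∩ Zara: 07:00-07:35, 15:00-16:20.
Hana ∩ Bianca ∩ Omar ∩ Uma ∩ Yuki ∩ Zara ∩ Wiremu: 07:00-07:35, 15:00-16:20.
So the common availability across everyone is 07:00-07:35, 15:00-16:20.
The longest is 15:00-16:20 at 80 minutes.

80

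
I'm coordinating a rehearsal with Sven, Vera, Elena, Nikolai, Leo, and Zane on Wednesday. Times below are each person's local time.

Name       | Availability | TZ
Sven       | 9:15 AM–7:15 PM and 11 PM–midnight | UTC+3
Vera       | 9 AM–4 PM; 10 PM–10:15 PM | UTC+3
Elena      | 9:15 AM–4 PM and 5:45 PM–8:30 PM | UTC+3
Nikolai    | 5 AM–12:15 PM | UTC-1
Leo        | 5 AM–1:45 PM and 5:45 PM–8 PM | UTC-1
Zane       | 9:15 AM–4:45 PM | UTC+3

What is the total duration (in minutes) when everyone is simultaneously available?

Sven in UTC: 06:15-16:15, 20:00-21:00 (subtract 3h to convert from UTC+3).
Vera in UTC: 06:00-13:00, 19:00-19:15 (subtract 3h to convert from UTC+3).
Elena in UTC: 06:15-13:00, 14:45-17:30 (subtract 3h to convert from UTC+3).
Nikolai in UTC: 06:00-13:15 (add 1h to convert from UTC-1).
Leo in UTC: 06:00-14:45, 18:45-21:00 (add 1h to convert from UTC-1).
Zane in UTC: 06:15-13:45 (subtract 3h to convert from UTC+3).
Sven ∩ Vera: 06:15-13:00.
Sven ∩ Vera ∩ Elena: 06:15-13:00.
Sven ∩ Vera ∩ Elena ∩ Nikolai: 06:15-13:00.
Sven ∩ Vera ∩ Elena ∩ Nikolai ∩ Leo: 06:15-13:00.
Sven ∩ Vera ∩ Elena ∩ Nikolai ∩ Leo ∩ Zane: 06:15-13:00.
That's a single block of 405 minutes.

405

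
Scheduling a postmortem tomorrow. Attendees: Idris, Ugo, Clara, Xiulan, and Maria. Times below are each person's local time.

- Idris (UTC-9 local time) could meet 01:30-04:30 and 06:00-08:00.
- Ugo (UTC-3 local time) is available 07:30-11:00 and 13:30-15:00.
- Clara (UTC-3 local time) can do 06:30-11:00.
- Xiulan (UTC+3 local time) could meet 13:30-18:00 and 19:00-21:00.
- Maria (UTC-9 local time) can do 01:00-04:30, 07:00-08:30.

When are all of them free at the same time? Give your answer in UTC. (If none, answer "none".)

10:30-13:30

Idris in UTC: 10:30-13:30, 15:00-17:00 (add 9h to convert from UTC-9).
Ugo in UTC: 10:30-14:00, 16:30-18:00 (add 3h to convert from UTC-3).
Clara in UTC: 09:30-14:00 (add 3h to convert from UTC-3).
Xiulan in UTC: 10:30-15:00, 16:00-18:00 (subtract 3h to convert from UTC+3).
Maria in UTC: 10:00-13:30, 16:00-17:30 (add 9h to convert from UTC-9).
Idris ∩ Ugo: 10:30-13:30, 16:30-17:00.
Idris ∩ Ugo ∩ Clara: 10:30-13:30.
Idris ∩ Ugo ∩ Clara ∩ Xiulan: 10:30-13:30.
Idris ∩ Ugo ∩ Clara ∩ Xiulan ∩ Maria: 10:30-13:30.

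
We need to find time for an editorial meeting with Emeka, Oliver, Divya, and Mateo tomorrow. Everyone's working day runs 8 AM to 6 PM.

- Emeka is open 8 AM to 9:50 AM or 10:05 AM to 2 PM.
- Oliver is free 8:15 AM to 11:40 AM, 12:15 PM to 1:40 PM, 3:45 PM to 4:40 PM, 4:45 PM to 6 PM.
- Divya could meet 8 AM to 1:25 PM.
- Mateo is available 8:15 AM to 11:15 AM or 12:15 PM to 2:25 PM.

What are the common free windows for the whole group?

Emeka ∩ Oliver: 08:15-09:50, 10:05-11:40, 12:15-13:40.
Emeka ∩ Oliver ∩ Divya: 08:15-09:50, 10:05-11:40, 12:15-13:25.
Emeka ∩ Oliver ∩ Divya ∩ Mateo: 08:15-09:50, 10:05-11:15, 12:15-13:25.
So the common availability across everyone is 08:15-09:50, 10:05-11:15, 12:15-13:25.

08:15-09:50, 10:05-11:15, 12:15-13:25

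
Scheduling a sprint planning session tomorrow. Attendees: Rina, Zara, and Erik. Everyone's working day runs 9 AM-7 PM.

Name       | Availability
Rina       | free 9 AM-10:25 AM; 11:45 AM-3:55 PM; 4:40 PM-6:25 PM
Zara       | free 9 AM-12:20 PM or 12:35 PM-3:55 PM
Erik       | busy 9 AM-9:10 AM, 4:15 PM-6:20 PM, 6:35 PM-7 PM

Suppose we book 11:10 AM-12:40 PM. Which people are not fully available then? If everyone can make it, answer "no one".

Rina free: 09:00-10:25, 11:45-15:55, 16:40-18:25.
Zara free: 09:00-12:20, 12:35-15:55.
Erik free: 09:10-16:15, 18:20-18:35 (invert busy blocks within the working day).
Rina: not fully free for 11:10-12:40. Zara: not fully free for 11:10-12:40. Erik: free for 11:10-12:40.

Rina, Zara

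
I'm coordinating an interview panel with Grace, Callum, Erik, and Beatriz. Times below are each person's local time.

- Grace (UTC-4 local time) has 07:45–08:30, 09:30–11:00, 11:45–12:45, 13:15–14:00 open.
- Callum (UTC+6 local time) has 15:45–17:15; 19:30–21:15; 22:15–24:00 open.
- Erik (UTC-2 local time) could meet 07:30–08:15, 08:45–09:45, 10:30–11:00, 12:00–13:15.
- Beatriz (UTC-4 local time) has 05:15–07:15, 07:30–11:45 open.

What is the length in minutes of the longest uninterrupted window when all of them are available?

60

Grace in UTC: 11:45-12:30, 13:30-15:00, 15:45-16:45, 17:15-18:00 (add 4h to convert from UTC-4).
Callum in UTC: 09:45-11:15, 13:30-15:15, 16:15-18:00 (subtract 6h to convert from UTC+6).
Erik in UTC: 09:30-10:15, 10:45-11:45, 12:30-13:00, 14:00-15:15 (add 2h to convert from UTC-2).
Beatriz in UTC: 09:15-11:15, 11:30-15:45 (add 4h to convert from UTC-4).
Grace ∩ Callum: 13:30-15:00, 16:15-16:45, 17:15-18:00.
Grace ∩ Callum ∩ Erik: 14:00-15:00.
Grace ∩ Callum ∩ Erik ∩ Beatriz: 14:00-15:00.
The longest is 14:00-15:00 at 60 minutes.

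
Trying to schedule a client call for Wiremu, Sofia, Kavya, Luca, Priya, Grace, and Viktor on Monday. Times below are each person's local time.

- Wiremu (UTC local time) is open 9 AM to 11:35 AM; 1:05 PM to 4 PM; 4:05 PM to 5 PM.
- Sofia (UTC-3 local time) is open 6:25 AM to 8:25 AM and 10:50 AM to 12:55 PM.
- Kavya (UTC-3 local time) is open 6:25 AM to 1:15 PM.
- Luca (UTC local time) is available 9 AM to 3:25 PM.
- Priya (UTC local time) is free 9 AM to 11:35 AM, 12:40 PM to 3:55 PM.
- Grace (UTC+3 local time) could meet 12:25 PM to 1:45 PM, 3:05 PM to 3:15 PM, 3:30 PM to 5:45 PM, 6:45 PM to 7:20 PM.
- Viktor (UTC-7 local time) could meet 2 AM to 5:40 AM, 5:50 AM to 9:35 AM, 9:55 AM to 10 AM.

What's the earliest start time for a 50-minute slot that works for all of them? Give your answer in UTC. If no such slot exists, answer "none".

Wiremu in UTC: 09:00-11:35, 13:05-16:00, 16:05-17:00.
Sofia in UTC: 09:25-11:25, 13:50-15:55 (add 3h to convert from UTC-3).
Kavya in UTC: 09:25-16:15 (add 3h to convert from UTC-3).
Luca in UTC: 09:00-15:25.
Priya in UTC: 09:00-11:35, 12:40-15:55.
Grace in UTC: 09:25-10:45, 12:05-12:15, 12:30-14:45, 15:45-16:20 (subtract 3h to convert from UTC+3).
Viktor in UTC: 09:00-12:40, 12:50-16:35, 16:55-17:00 (add 7h to convert from UTC-7).
Wiremu ∩ Sofia: 09:25-11:25, 13:50-15:55.
Wiremu ∩ Sofia ∩ Kavya: 09:25-11:25, 13:50-15:55.
Wiremu ∩ Sofia ∩ Kavya ∩ Luca: 09:25-11:25, 13:50-15:25.
Wiremu ∩ Sofia ∩ Kavya ∩ Luca ∩ Priya: 09:25-11:25, 13:50-15:25.
Wiremu ∩ Sofia ∩ Kavya ∩ Luca ∩ Priya ∩ Grace: 09:25-10:45, 13:50-14:45.
Wiremu ∩ Sofia ∩ Kavya ∩ Luca ∩ Priya ∩ Grace ∩ Viktor: 09:25-10:45, 13:50-14:45.
Those are the intersection windows.
The first common window of at least 50 minutes is 09:25-10:45, so the earliest start is 09:25.

09:25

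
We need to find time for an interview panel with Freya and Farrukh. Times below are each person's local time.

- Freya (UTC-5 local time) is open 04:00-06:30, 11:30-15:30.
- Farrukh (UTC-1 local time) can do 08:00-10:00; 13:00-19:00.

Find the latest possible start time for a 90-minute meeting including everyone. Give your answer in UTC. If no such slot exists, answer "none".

18:30

Freya in UTC: 09:00-11:30, 16:30-20:30 (add 5h to convert from UTC-5).
Farrukh in UTC: 09:00-11:00, 14:00-20:00 (add 1h to convert from UTC-1).
Freya ∩ Farrukh: 09:00-11:00, 16:30-20:00.
The last common window of at least 90 minutes is 16:30-20:00; a 90-minute meeting can start as late as 18:30 and still end by 20:00.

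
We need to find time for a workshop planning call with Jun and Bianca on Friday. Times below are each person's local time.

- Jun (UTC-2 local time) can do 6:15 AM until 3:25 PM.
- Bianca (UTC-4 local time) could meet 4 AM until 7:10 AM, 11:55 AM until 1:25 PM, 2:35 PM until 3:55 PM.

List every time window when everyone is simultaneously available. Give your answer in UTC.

08:15-11:10, 15:55-17:25

Jun in UTC: 08:15-17:25 (add 2h to convert from UTC-2).
Bianca in UTC: 08:00-11:10, 15:55-17:25, 18:35-19:55 (add 4h to convert from UTC-4).
Jun ∩ Bianca: 08:15-11:10, 15:55-17:25.
Those are the intersection windows.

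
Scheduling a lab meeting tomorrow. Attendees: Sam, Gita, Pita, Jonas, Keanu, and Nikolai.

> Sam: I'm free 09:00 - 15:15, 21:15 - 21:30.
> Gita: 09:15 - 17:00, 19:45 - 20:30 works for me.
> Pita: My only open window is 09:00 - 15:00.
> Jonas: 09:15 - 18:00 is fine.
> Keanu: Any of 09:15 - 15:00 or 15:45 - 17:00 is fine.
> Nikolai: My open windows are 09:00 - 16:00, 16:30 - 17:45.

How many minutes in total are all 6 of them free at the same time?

345

Sam ∩ Gita: 09:15-15:15.
Sam ∩ Gita ∩ Pita: 09:15-15:00.
Sam ∩ Gita ∩ Pita ∩ Jonas: 09:15-15:00.
Sam ∩ Gita ∩ Pita ∩ Jonas ∩ Keanu: 09:15-15:00.
Sam ∩ Gita ∩ Pita ∩ Jonas ∩ Keanu ∩ Nikolai: 09:15-15:00.
Those are the intersection windows.
That's a single block of 345 minutes.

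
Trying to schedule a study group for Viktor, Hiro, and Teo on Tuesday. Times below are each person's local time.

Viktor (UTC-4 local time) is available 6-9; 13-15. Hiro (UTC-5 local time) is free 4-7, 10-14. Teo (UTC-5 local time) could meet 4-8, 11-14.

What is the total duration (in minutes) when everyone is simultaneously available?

Viktor in UTC: 10:00-13:00, 17:00-19:00 (add 4h to convert from UTC-4).
Hiro in UTC: 09:00-12:00, 15:00-19:00 (add 5h to convert from UTC-5).
Teo in UTC: 09:00-13:00, 16:00-19:00 (add 5h to convert from UTC-5).
Viktor ∩ Hiro: 10:00-12:00, 17:00-19:00.
Viktor ∩ Hiro ∩ Teo: 10:00-12:00, 17:00-19:00.
Summing the common windows: 120 + 120 = 240 minutes.

240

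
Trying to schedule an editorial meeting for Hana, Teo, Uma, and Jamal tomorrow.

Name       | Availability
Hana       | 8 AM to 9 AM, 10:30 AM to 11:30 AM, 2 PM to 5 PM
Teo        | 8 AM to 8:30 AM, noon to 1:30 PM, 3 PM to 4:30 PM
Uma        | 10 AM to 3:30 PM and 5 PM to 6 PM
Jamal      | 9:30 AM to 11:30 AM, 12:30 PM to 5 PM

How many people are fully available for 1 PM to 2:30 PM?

2

Uma and Jamal can make the full 13:00-14:30 slot — that's 2.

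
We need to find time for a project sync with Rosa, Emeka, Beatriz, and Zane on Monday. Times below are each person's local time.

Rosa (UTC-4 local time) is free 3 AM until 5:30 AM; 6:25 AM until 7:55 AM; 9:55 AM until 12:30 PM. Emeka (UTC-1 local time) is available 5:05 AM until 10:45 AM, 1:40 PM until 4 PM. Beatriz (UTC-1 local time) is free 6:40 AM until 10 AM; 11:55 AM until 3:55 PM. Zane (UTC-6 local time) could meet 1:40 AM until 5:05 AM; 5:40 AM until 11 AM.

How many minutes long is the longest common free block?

Rosa in UTC: 07:00-09:30, 10:25-11:55, 13:55-16:30 (add 4h to convert from UTC-4).
Emeka in UTC: 06:05-11:45, 14:40-17:00 (add 1h to convert from UTC-1).
Beatriz in UTC: 07:40-11:00, 12:55-16:55 (add 1h to convert from UTC-1).
Zane in UTC: 07:40-11:05, 11:40-17:00 (add 6h to convert from UTC-6).
Rosa ∩ Emeka: 07:00-09:30, 10:25-11:45, 14:40-16:30.
Rosa ∩ Emeka ∩ Beatriz: 07:40-09:30, 10:25-11:00, 14:40-16:30.
Rosa ∩ Emeka ∩ Beatriz ∩ Zane: 07:40-09:30, 10:25-11:00, 14:40-16:30.
So the common availability across everyone is 07:40-09:30, 10:25-11:00, 14:40-16:30.
The longest is 07:40-09:30 at 110 minutes.

110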